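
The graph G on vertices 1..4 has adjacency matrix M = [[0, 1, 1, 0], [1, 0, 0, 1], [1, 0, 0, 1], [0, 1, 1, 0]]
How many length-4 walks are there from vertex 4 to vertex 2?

0

The number of length-4 walks from vertex 4 to vertex 2 is entry (4,2) of M⁴, where M is the adjacency matrix.
M² = [[2, 0, 0, 2], [0, 2, 2, 0], [0, 2, 2, 0], [2, 0, 0, 2]]
M³ = [[0, 4, 4, 0], [4, 0, 0, 4], [4, 0, 0, 4], [0, 4, 4, 0]]
M⁴ = [[8, 0, 0, 8], [0, 8, 8, 0], [0, 8, 8, 0], [8, 0, 0, 8]]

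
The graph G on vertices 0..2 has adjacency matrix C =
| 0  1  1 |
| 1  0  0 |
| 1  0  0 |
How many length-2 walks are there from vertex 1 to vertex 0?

The number of length-2 walks from vertex 1 to vertex 0 is entry (1,0) of C^2, where C is the adjacency matrix.
C^2 = [[2, 0, 0], [0, 1, 1], [0, 1, 1]]

0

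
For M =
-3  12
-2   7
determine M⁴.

tr M = 4 and det M = 3, so the characteristic polynomial is λ² − (4)λ + (3) with roots 1 and 3.
Eigenvectors give P = [[3, 2], [1, 1]] with P⁻¹ = [[1, -2], [-1, 3]], and M = P·diag(1, 3)·P⁻¹.
Then M⁴ = P·diag(1, 81)·P⁻¹ = [[3, 162], [1, 81]] · [[1, -2], [-1, 3]] = [[-159, 480], [-80, 241]].

[[-159, 480], [-80, 241]]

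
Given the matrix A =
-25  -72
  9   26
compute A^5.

tr A = 1 and det A = -2, so the characteristic polynomial is λ² − (1)λ + (-2) with roots -1 and 2.
Eigenvectors give P = [[-3, -8], [1, 3]] with P⁻¹ = [[-3, -8], [1, 3]], and A = P·diag(-1, 2)·P⁻¹.
Then A^5 = P·diag(-1, 32)·P⁻¹ = [[3, -256], [-1, 96]] · [[-3, -8], [1, 3]] = [[-265, -792], [99, 296]].

[[-265, -792], [99, 296]]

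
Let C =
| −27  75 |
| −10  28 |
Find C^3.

[[−183, 525], [−70, 202]]

tr C = 1 and det C = −6, so the characteristic polynomial is λ² − (1)λ + (−6) with roots −2 and 3.
Eigenvectors give P = [[3, −5], [1, −2]] with P⁻¹ = [[2, −5], [1, −3]], and C = P·diag(−2, 3)·P⁻¹.
Then C^3 = P·diag(−8, 27)·P⁻¹ = [[−24, −135], [−8, −54]] · [[2, −5], [1, −3]] = [[−183, 525], [−70, 202]].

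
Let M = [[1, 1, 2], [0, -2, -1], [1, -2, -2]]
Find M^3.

M^2 = [[3, -5, -3], [-1, 6, 4], [-1, 9, 8]]
M^3 = [[0, 19, 17], [3, -21, -16], [7, -35, -27]]

[[0, 19, 17], [3, -21, -16], [7, -35, -27]]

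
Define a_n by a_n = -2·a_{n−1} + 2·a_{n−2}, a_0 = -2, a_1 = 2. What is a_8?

With companion matrix A = [[-2, 2], [1, 0]], [a_n, a_{n−1}]ᵀ = A·[a_{n−1}, a_{n−2}]ᵀ, so [a_8, a_7]ᵀ = A^7·[a_1, a_0]ᵀ.
A^7 = [[-896, 656], [328, -240]], giving [a_8, a_7]ᵀ = [[-3104], [1136]].

-3104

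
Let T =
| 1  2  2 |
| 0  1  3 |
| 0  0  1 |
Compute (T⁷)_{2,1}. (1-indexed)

0

T = I + N where N = [[0, 2, 2], [0, 0, 3], [0, 0, 0]] is strictly upper-triangular, so N³ = 0.
(I + N)⁷ = I + 7·N + 21·N² = [[1, 14, 140], [0, 1, 21], [0, 0, 1]].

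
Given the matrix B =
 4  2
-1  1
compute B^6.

tr B = 5 and det B = 6, so the characteristic polynomial is λ² − (5)λ + (6) with roots 2 and 3.
Eigenvectors give P = [[-1, -2], [1, 1]] with P⁻¹ = [[1, 2], [-1, -1]], and B = P·diag(2, 3)·P⁻¹.
Then B^6 = P·diag(64, 729)·P⁻¹ = [[-64, -1458], [64, 729]] · [[1, 2], [-1, -1]] = [[1394, 1330], [-665, -601]].

[[1394, 1330], [-665, -601]]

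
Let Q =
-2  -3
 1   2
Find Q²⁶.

Q² = I (check: tr Q = 0 and det Q = -1), so Q²⁶ = I since 26 is even.

[[1, 0], [0, 1]]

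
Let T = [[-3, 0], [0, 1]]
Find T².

[[9, 0], [0, 1]]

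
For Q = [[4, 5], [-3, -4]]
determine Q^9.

Q² = I (check: tr Q = 0 and det Q = -1), so Q^9 = Q since 9 is odd.

[[4, 5], [-3, -4]]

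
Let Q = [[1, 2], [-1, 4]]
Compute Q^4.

[[-49, 130], [-65, 146]]

tr Q = 5 and det Q = 6, so the characteristic polynomial is λ² − (5)λ + (6) with roots 3 and 2.
Eigenvectors give P = [[-1, 2], [-1, 1]] with P⁻¹ = [[1, -2], [1, -1]], and Q = P·diag(3, 2)·P⁻¹.
Then Q^4 = P·diag(81, 16)·P⁻¹ = [[-81, 32], [-81, 16]] · [[1, -2], [1, -1]] = [[-49, 130], [-65, 146]].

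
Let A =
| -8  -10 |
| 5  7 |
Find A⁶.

tr A = -1 and det A = -6, so the characteristic polynomial is λ² − (-1)λ + (-6) with roots 2 and -3.
Eigenvectors give P = [[-1, 2], [1, -1]] with P⁻¹ = [[1, 2], [1, 1]], and A = P·diag(2, -3)·P⁻¹.
Then A⁶ = P·diag(64, 729)·P⁻¹ = [[-64, 1458], [64, -729]] · [[1, 2], [1, 1]] = [[1394, 1330], [-665, -601]].

[[1394, 1330], [-665, -601]]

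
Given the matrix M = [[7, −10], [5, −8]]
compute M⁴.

tr M = −1 and det M = −6, so the characteristic polynomial is λ² − (−1)λ + (−6) with roots 2 and −3.
Eigenvectors give P = [[−2, −1], [−1, −1]] with P⁻¹ = [[−1, 1], [1, −2]], and M = P·diag(2, −3)·P⁻¹.
Then M⁴ = P·diag(16, 81)·P⁻¹ = [[−32, −81], [−16, −81]] · [[−1, 1], [1, −2]] = [[−49, 130], [−65, 146]].

[[−49, 130], [−65, 146]]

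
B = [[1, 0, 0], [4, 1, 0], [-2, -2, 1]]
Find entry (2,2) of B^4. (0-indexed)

1

B = I + N where N = [[0, 0, 0], [4, 0, 0], [-2, -2, 0]] is strictly lower-triangular, so N^3 = 0.
(I + N)^4 = I + 4·N + 6·N^2 = [[1, 0, 0], [16, 1, 0], [-56, -8, 1]].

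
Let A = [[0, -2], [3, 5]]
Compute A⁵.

[[-390, -422], [633, 665]]

tr A = 5 and det A = 6, so the characteristic polynomial is λ² − (5)λ + (6) with roots 3 and 2.
Eigenvectors give P = [[-2, -1], [3, 1]] with P⁻¹ = [[1, 1], [-3, -2]], and A = P·diag(3, 2)·P⁻¹.
Then A⁵ = P·diag(243, 32)·P⁻¹ = [[-486, -32], [729, 32]] · [[1, 1], [-3, -2]] = [[-390, -422], [633, 665]].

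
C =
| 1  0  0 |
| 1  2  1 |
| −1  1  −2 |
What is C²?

[[1, 0, 0], [2, 5, 0], [2, 0, 5]]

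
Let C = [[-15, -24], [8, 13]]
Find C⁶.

tr C = -2 and det C = -3, so the characteristic polynomial is λ² − (-2)λ + (-3) with roots -3 and 1.
Eigenvectors give P = [[-2, -3], [1, 2]] with P⁻¹ = [[-2, -3], [1, 2]], and C = P·diag(-3, 1)·P⁻¹.
Then C⁶ = P·diag(729, 1)·P⁻¹ = [[-1458, -3], [729, 2]] · [[-2, -3], [1, 2]] = [[2913, 4368], [-1456, -2183]].

[[2913, 4368], [-1456, -2183]]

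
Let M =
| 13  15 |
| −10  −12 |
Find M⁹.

[[60073, 60585], [−40390, −40902]]

tr M = 1 and det M = −6, so the characteristic polynomial is λ² − (1)λ + (−6) with roots 3 and −2.
Eigenvectors give P = [[3, −1], [−2, 1]] with P⁻¹ = [[1, 1], [2, 3]], and M = P·diag(3, −2)·P⁻¹.
Then M⁹ = P·diag(19683, −512)·P⁻¹ = [[59049, 512], [−39366, −512]] · [[1, 1], [2, 3]] = [[60073, 60585], [−40390, −40902]].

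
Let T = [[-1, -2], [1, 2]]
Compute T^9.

[[-1, -2], [1, 2]]

T² = T (a projection; rank 1, trace 1), so T^9 = T.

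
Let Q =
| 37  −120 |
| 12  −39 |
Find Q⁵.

[[2197, −7320], [732, −2439]]

tr Q = −2 and det Q = −3, so the characteristic polynomial is λ² − (−2)λ + (−3) with roots 1 and −3.
Eigenvectors give P = [[−10, 3], [−3, 1]] with P⁻¹ = [[−1, 3], [−3, 10]], and Q = P·diag(1, −3)·P⁻¹.
Then Q⁵ = P·diag(1, −243)·P⁻¹ = [[−10, −729], [−3, −243]] · [[−1, 3], [−3, 10]] = [[2197, −7320], [732, −2439]].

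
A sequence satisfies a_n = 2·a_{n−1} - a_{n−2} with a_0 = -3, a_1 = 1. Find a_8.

29

With companion matrix B = [[2, -1], [1, 0]], [a_n, a_{n−1}]ᵀ = B·[a_{n−1}, a_{n−2}]ᵀ, so [a_8, a_7]ᵀ = B⁷·[a_1, a_0]ᵀ.
B⁷ = [[8, -7], [7, -6]], giving [a_8, a_7]ᵀ = [[29], [25]].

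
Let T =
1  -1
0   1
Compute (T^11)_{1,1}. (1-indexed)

T = I + N where N = [[0, -1], [0, 0]] is strictly upper-triangular, so N^2 = 0.
(I + N)^11 = I + 11·N = [[1, -11], [0, 1]].

1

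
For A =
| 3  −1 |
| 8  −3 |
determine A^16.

[[1, 0], [0, 1]]

A² = I (check: tr A = 0 and det A = −1), so A^16 = I since 16 is even.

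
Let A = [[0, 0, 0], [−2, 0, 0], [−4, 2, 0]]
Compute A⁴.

[[0, 0, 0], [0, 0, 0], [0, 0, 0]]

A is strictly triangular, hence nilpotent: A³ = 0, so A⁴ = 0.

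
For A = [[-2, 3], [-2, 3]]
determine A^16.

A² = A (a projection; rank 1, trace 1), so A^16 = A.

[[-2, 3], [-2, 3]]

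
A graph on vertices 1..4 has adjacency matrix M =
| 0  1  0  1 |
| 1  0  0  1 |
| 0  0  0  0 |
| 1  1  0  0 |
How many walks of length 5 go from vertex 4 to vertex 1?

The number of length-5 walks from vertex 4 to vertex 1 is entry (4,1) of M⁵, where M is the adjacency matrix.
M² = [[2, 1, 0, 1], [1, 2, 0, 1], [0, 0, 0, 0], [1, 1, 0, 2]]
M³ = [[2, 3, 0, 3], [3, 2, 0, 3], [0, 0, 0, 0], [3, 3, 0, 2]]
M⁴ = [[6, 5, 0, 5], [5, 6, 0, 5], [0, 0, 0, 0], [5, 5, 0, 6]]
M⁵ = [[10, 11, 0, 11], [11, 10, 0, 11], [0, 0, 0, 0], [11, 11, 0, 10]]

11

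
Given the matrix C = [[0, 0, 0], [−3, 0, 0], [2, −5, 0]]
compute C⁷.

[[0, 0, 0], [0, 0, 0], [0, 0, 0]]

C is strictly triangular, hence nilpotent: C³ = 0, so C⁷ = 0.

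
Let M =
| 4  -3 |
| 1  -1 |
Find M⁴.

[[142, -99], [33, -23]]

M² = [[13, -9], [3, -2]]
M³ = [[43, -30], [10, -7]]
M⁴ = [[142, -99], [33, -23]]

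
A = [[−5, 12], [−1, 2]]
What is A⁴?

[[61, −180], [15, −44]]

tr A = −3 and det A = 2, so the characteristic polynomial is λ² − (−3)λ + (2) with roots −2 and −1.
Eigenvectors give P = [[4, 3], [1, 1]] with P⁻¹ = [[1, −3], [−1, 4]], and A = P·diag(−2, −1)·P⁻¹.
Then A⁴ = P·diag(16, 1)·P⁻¹ = [[64, 3], [16, 1]] · [[1, −3], [−1, 4]] = [[61, −180], [15, −44]].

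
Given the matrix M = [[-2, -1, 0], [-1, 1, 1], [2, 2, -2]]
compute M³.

[[-13, -6, 3], [-12, -1, 6], [36, 18, -16]]

M² = [[5, 1, -1], [3, 4, -1], [-10, -4, 6]]
M³ = [[-13, -6, 3], [-12, -1, 6], [36, 18, -16]]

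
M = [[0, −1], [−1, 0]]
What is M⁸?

[[1, 0], [0, 1]]

M² = I (check: tr M = 0 and det M = −1), so M⁸ = I since 8 is even.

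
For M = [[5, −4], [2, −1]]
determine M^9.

tr M = 4 and det M = 3, so the characteristic polynomial is λ² − (4)λ + (3) with roots 3 and 1.
Eigenvectors give P = [[2, 1], [1, 1]] with P⁻¹ = [[1, −1], [−1, 2]], and M = P·diag(3, 1)·P⁻¹.
Then M^9 = P·diag(19683, 1)·P⁻¹ = [[39366, 1], [19683, 1]] · [[1, −1], [−1, 2]] = [[39365, −39364], [19682, −19681]].

[[39365, −39364], [19682, −19681]]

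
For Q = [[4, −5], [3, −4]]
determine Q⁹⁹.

[[4, −5], [3, −4]]

Q² = I (check: tr Q = 0 and det Q = −1), so Q⁹⁹ = Q since 99 is odd.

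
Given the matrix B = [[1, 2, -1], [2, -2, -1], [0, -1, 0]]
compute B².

[[5, -1, -3], [-2, 9, 0], [-2, 2, 1]]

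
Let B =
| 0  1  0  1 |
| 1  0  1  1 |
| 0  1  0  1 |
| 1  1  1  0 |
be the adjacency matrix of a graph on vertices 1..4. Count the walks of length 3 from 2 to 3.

The number of length-3 walks from vertex 2 to vertex 3 is entry (2,3) of B^3, where B is the adjacency matrix.
B^2 = [[2, 1, 2, 1], [1, 3, 1, 2], [2, 1, 2, 1], [1, 2, 1, 3]]
B^3 = [[2, 5, 2, 5], [5, 4, 5, 5], [2, 5, 2, 5], [5, 5, 5, 4]]

5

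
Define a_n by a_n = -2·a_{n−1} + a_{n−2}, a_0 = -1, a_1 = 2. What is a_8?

With companion matrix T = [[-2, 1], [1, 0]], [a_n, a_{n−1}]ᵀ = T·[a_{n−1}, a_{n−2}]ᵀ, so [a_8, a_7]ᵀ = T^7·[a_1, a_0]ᵀ.
T^7 = [[-408, 169], [169, -70]], giving [a_8, a_7]ᵀ = [[-985], [408]].

-985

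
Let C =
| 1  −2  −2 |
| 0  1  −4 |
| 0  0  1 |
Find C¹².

[[1, −24, 504], [0, 1, −48], [0, 0, 1]]

C = I + N where N = [[0, −2, −2], [0, 0, −4], [0, 0, 0]] is strictly upper-triangular, so N³ = 0.
(I + N)¹² = I + 12·N + 66·N² = [[1, −24, 504], [0, 1, −48], [0, 0, 1]].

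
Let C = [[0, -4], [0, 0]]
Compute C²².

[[0, 0], [0, 0]]

C is strictly triangular, hence nilpotent: C² = 0, so C²² = 0.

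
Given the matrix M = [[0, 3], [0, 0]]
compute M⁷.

[[0, 0], [0, 0]]

M is strictly triangular, hence nilpotent: M² = 0, so M⁷ = 0.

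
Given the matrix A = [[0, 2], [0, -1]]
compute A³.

A² = [[0, -2], [0, 1]]
A³ = [[0, 2], [0, -1]]

[[0, 2], [0, -1]]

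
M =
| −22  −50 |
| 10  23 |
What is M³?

[[−148, −350], [70, 167]]

tr M = 1 and det M = −6, so the characteristic polynomial is λ² − (1)λ + (−6) with roots 3 and −2.
Eigenvectors give P = [[2, 5], [−1, −2]] with P⁻¹ = [[−2, −5], [1, 2]], and M = P·diag(3, −2)·P⁻¹.
Then M³ = P·diag(27, −8)·P⁻¹ = [[54, −40], [−27, 16]] · [[−2, −5], [1, 2]] = [[−148, −350], [70, 167]].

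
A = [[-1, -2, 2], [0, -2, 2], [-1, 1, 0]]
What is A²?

[[-1, 8, -6], [-2, 6, -4], [1, 0, 0]]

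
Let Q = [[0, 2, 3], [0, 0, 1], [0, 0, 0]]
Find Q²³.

Q is strictly triangular, hence nilpotent: Q³ = 0, so Q²³ = 0.

[[0, 0, 0], [0, 0, 0], [0, 0, 0]]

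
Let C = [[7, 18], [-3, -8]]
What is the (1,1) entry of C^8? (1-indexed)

-509

tr C = -1 and det C = -2, so the characteristic polynomial is λ² − (-1)λ + (-2) with roots -2 and 1.
Eigenvectors give P = [[-2, -3], [1, 1]] with P⁻¹ = [[1, 3], [-1, -2]], and C = P·diag(-2, 1)·P⁻¹.
Then C^8 = P·diag(256, 1)·P⁻¹ = [[-512, -3], [256, 1]] · [[1, 3], [-1, -2]] = [[-509, -1530], [255, 766]].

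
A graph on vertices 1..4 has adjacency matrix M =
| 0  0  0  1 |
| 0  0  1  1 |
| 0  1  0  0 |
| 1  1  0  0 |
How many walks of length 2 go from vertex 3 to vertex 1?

The number of length-2 walks from vertex 3 to vertex 1 is entry (3,1) of M², where M is the adjacency matrix.
M² = [[1, 1, 0, 0], [1, 2, 0, 0], [0, 0, 1, 1], [0, 0, 1, 2]]

0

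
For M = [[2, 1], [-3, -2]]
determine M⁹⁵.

[[2, 1], [-3, -2]]

M² = I (check: tr M = 0 and det M = -1), so M⁹⁵ = M since 95 is odd.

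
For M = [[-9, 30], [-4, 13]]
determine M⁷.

[[-10929, 32790], [-4372, 13117]]

tr M = 4 and det M = 3, so the characteristic polynomial is λ² − (4)λ + (3) with roots 3 and 1.
Eigenvectors give P = [[-5, 3], [-2, 1]] with P⁻¹ = [[1, -3], [2, -5]], and M = P·diag(3, 1)·P⁻¹.
Then M⁷ = P·diag(2187, 1)·P⁻¹ = [[-10935, 3], [-4374, 1]] · [[1, -3], [2, -5]] = [[-10929, 32790], [-4372, 13117]].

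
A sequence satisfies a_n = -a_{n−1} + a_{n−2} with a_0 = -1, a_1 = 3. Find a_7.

47

With companion matrix Q = [[-1, 1], [1, 0]], [a_n, a_{n−1}]ᵀ = Q·[a_{n−1}, a_{n−2}]ᵀ, so [a_7, a_6]ᵀ = Q^6·[a_1, a_0]ᵀ.
Q^6 = [[13, -8], [-8, 5]], giving [a_7, a_6]ᵀ = [[47], [-29]].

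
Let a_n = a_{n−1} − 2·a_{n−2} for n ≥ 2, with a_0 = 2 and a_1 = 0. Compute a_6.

With companion matrix Q = [[1, −2], [1, 0]], [a_n, a_{n−1}]ᵀ = Q·[a_{n−1}, a_{n−2}]ᵀ, so [a_6, a_5]ᵀ = Q⁵·[a_1, a_0]ᵀ.
Q⁵ = [[5, 2], [−1, 6]], giving [a_6, a_5]ᵀ = [[4], [12]].

4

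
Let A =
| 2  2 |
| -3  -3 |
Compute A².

[[-2, -2], [3, 3]]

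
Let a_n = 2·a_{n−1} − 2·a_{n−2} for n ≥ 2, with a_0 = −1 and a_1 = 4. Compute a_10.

With companion matrix T = [[2, −2], [1, 0]], [a_n, a_{n−1}]ᵀ = T·[a_{n−1}, a_{n−2}]ᵀ, so [a_10, a_9]ᵀ = T⁹·[a_1, a_0]ᵀ.
T⁹ = [[32, −32], [16, 0]], giving [a_10, a_9]ᵀ = [[160], [64]].

160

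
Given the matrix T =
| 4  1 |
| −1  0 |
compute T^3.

[[56, 15], [−15, −4]]

T^2 = [[15, 4], [−4, −1]]
T^3 = [[56, 15], [−15, −4]]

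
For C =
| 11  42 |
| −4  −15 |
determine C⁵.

[[1451, 5082], [−484, −1695]]

tr C = −4 and det C = 3, so the characteristic polynomial is λ² − (−4)λ + (3) with roots −3 and −1.
Eigenvectors give P = [[−3, 7], [1, −2]] with P⁻¹ = [[2, 7], [1, 3]], and C = P·diag(−3, −1)·P⁻¹.
Then C⁵ = P·diag(−243, −1)·P⁻¹ = [[729, −7], [−243, 2]] · [[2, 7], [1, 3]] = [[1451, 5082], [−484, −1695]].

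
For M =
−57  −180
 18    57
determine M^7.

tr M = 0 and det M = −9, so the characteristic polynomial is λ² − (0)λ + (−9) with roots −3 and 3.
Eigenvectors give P = [[10, −3], [−3, 1]] with P⁻¹ = [[1, 3], [3, 10]], and M = P·diag(−3, 3)·P⁻¹.
Then M^7 = P·diag(−2187, 2187)·P⁻¹ = [[−21870, −6561], [6561, 2187]] · [[1, 3], [3, 10]] = [[−41553, −131220], [13122, 41553]].

[[−41553, −131220], [13122, 41553]]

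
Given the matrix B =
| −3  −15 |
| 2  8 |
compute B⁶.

[[−3261, −9975], [1330, 4054]]

tr B = 5 and det B = 6, so the characteristic polynomial is λ² − (5)λ + (6) with roots 2 and 3.
Eigenvectors give P = [[3, 5], [−1, −2]] with P⁻¹ = [[2, 5], [−1, −3]], and B = P·diag(2, 3)·P⁻¹.
Then B⁶ = P·diag(64, 729)·P⁻¹ = [[192, 3645], [−64, −1458]] · [[2, 5], [−1, −3]] = [[−3261, −9975], [1330, 4054]].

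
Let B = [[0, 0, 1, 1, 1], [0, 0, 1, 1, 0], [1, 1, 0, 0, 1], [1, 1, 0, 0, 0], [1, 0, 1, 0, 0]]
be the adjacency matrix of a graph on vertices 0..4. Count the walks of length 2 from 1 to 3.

The number of length-2 walks from vertex 1 to vertex 3 is entry (1,3) of B², where B is the adjacency matrix.
B² = [[3, 2, 1, 0, 1], [2, 2, 0, 0, 1], [1, 0, 3, 2, 1], [0, 0, 2, 2, 1], [1, 1, 1, 1, 2]]

0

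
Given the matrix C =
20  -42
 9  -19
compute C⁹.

[[3590, -7182], [1539, -3079]]

tr C = 1 and det C = -2, so the characteristic polynomial is λ² − (1)λ + (-2) with roots 2 and -1.
Eigenvectors give P = [[7, 2], [3, 1]] with P⁻¹ = [[1, -2], [-3, 7]], and C = P·diag(2, -1)·P⁻¹.
Then C⁹ = P·diag(512, -1)·P⁻¹ = [[3584, -2], [1536, -1]] · [[1, -2], [-3, 7]] = [[3590, -7182], [1539, -3079]].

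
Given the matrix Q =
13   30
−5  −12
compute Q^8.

tr Q = 1 and det Q = −6, so the characteristic polynomial is λ² − (1)λ + (−6) with roots −2 and 3.
Eigenvectors give P = [[−2, −3], [1, 1]] with P⁻¹ = [[1, 3], [−1, −2]], and Q = P·diag(−2, 3)·P⁻¹.
Then Q^8 = P·diag(256, 6561)·P⁻¹ = [[−512, −19683], [256, 6561]] · [[1, 3], [−1, −2]] = [[19171, 37830], [−6305, −12354]].

[[19171, 37830], [−6305, −12354]]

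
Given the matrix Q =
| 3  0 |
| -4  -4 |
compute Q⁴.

[[81, 0], [100, 256]]

Q² = [[9, 0], [4, 16]]
Q³ = [[27, 0], [-52, -64]]
Q⁴ = [[81, 0], [100, 256]]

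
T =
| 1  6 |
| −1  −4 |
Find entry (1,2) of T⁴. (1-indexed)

−90

tr T = −3 and det T = 2, so the characteristic polynomial is λ² − (−3)λ + (2) with roots −1 and −2.
Eigenvectors give P = [[3, 2], [−1, −1]] with P⁻¹ = [[1, 2], [−1, −3]], and T = P·diag(−1, −2)·P⁻¹.
Then T⁴ = P·diag(1, 16)·P⁻¹ = [[3, 32], [−1, −16]] · [[1, 2], [−1, −3]] = [[−29, −90], [15, 46]].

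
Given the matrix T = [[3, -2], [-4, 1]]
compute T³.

[[83, -42], [-84, 41]]

T² = [[17, -8], [-16, 9]]
T³ = [[83, -42], [-84, 41]]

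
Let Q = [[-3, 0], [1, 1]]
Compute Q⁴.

[[81, 0], [-20, 1]]

Q² = [[9, 0], [-2, 1]]
Q³ = [[-27, 0], [7, 1]]
Q⁴ = [[81, 0], [-20, 1]]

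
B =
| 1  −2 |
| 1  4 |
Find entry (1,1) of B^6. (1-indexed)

−601

tr B = 5 and det B = 6, so the characteristic polynomial is λ² − (5)λ + (6) with roots 2 and 3.
Eigenvectors give P = [[−2, −1], [1, 1]] with P⁻¹ = [[−1, −1], [1, 2]], and B = P·diag(2, 3)·P⁻¹.
Then B^6 = P·diag(64, 729)·P⁻¹ = [[−128, −729], [64, 729]] · [[−1, −1], [1, 2]] = [[−601, −1330], [665, 1394]].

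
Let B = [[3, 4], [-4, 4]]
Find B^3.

[[-133, 84], [-84, -112]]

B^2 = [[-7, 28], [-28, 0]]
B^3 = [[-133, 84], [-84, -112]]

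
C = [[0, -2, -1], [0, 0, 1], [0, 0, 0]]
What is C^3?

[[0, 0, 0], [0, 0, 0], [0, 0, 0]]

C is strictly triangular, hence nilpotent: C^3 = 0, so C^3 = 0.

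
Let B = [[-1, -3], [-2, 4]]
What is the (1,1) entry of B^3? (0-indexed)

106

B^2 = [[7, -9], [-6, 22]]
B^3 = [[11, -57], [-38, 106]]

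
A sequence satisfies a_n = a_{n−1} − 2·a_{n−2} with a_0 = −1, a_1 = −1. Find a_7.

With companion matrix A = [[1, −2], [1, 0]], [a_n, a_{n−1}]ᵀ = A·[a_{n−1}, a_{n−2}]ᵀ, so [a_7, a_6]ᵀ = A⁶·[a_1, a_0]ᵀ.
A⁶ = [[7, −10], [5, 2]], giving [a_7, a_6]ᵀ = [[3], [−7]].

3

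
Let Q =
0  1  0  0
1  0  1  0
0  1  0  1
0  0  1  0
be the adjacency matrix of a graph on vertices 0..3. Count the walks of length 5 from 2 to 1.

The number of length-5 walks from vertex 2 to vertex 1 is entry (2,1) of Q⁵, where Q is the adjacency matrix.
Q² = [[1, 0, 1, 0], [0, 2, 0, 1], [1, 0, 2, 0], [0, 1, 0, 1]]
Q³ = [[0, 2, 0, 1], [2, 0, 3, 0], [0, 3, 0, 2], [1, 0, 2, 0]]
Q⁴ = [[2, 0, 3, 0], [0, 5, 0, 3], [3, 0, 5, 0], [0, 3, 0, 2]]
Q⁵ = [[0, 5, 0, 3], [5, 0, 8, 0], [0, 8, 0, 5], [3, 0, 5, 0]]

8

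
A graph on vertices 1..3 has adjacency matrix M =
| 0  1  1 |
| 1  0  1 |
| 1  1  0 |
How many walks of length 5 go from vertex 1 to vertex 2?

11

The number of length-5 walks from vertex 1 to vertex 2 is entry (1,2) of M⁵, where M is the adjacency matrix.
M² = [[2, 1, 1], [1, 2, 1], [1, 1, 2]]
M³ = [[2, 3, 3], [3, 2, 3], [3, 3, 2]]
M⁴ = [[6, 5, 5], [5, 6, 5], [5, 5, 6]]
M⁵ = [[10, 11, 11], [11, 10, 11], [11, 11, 10]]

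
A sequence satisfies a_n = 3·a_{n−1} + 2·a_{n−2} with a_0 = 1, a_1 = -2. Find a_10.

-114568

With companion matrix B = [[3, 2], [1, 0]], [a_n, a_{n−1}]ᵀ = B·[a_{n−1}, a_{n−2}]ᵀ, so [a_10, a_9]ᵀ = B⁹·[a_1, a_0]ᵀ.
B⁹ = [[79647, 44726], [22363, 12558]], giving [a_10, a_9]ᵀ = [[-114568], [-32168]].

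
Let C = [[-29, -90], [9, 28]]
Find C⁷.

[[-1289, -3870], [387, 1162]]

tr C = -1 and det C = -2, so the characteristic polynomial is λ² − (-1)λ + (-2) with roots -2 and 1.
Eigenvectors give P = [[10, -3], [-3, 1]] with P⁻¹ = [[1, 3], [3, 10]], and C = P·diag(-2, 1)·P⁻¹.
Then C⁷ = P·diag(-128, 1)·P⁻¹ = [[-1280, -3], [384, 1]] · [[1, 3], [3, 10]] = [[-1289, -3870], [387, 1162]].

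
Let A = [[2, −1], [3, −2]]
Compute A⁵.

A² = I (check: tr A = 0 and det A = −1), so A⁵ = A since 5 is odd.

[[2, −1], [3, −2]]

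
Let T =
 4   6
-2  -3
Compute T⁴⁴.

T² = T (a projection; rank 1, trace 1), so T⁴⁴ = T.

[[4, 6], [-2, -3]]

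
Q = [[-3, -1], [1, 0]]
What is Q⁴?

Q² = [[8, 3], [-3, -1]]
Q³ = [[-21, -8], [8, 3]]
Q⁴ = [[55, 21], [-21, -8]]

[[55, 21], [-21, -8]]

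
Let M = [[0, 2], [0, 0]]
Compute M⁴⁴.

M is strictly triangular, hence nilpotent: M² = 0, so M⁴⁴ = 0.

[[0, 0], [0, 0]]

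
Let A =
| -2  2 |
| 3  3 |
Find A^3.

A^2 = [[10, 2], [3, 15]]
A^3 = [[-14, 26], [39, 51]]

[[-14, 26], [39, 51]]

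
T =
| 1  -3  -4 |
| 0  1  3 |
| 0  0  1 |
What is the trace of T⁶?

3

T = I + N where N = [[0, -3, -4], [0, 0, 3], [0, 0, 0]] is strictly upper-triangular, so N³ = 0.
(I + N)⁶ = I + 6·N + 15·N² = [[1, -18, -159], [0, 1, 18], [0, 0, 1]].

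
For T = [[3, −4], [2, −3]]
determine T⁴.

T² = I (check: tr T = 0 and det T = −1), so T⁴ = I since 4 is even.

[[1, 0], [0, 1]]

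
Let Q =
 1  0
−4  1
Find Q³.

[[1, 0], [−12, 1]]

Q = I + N where N = [[0, 0], [−4, 0]] is strictly lower-triangular, so N² = 0.
(I + N)³ = I + 3·N = [[1, 0], [−12, 1]].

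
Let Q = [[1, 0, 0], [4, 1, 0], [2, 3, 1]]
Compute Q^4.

Q = I + N where N = [[0, 0, 0], [4, 0, 0], [2, 3, 0]] is strictly lower-triangular, so N^3 = 0.
(I + N)^4 = I + 4·N + 6·N^2 = [[1, 0, 0], [16, 1, 0], [80, 12, 1]].

[[1, 0, 0], [16, 1, 0], [80, 12, 1]]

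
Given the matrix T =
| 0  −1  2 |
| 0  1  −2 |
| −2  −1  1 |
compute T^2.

[[−4, −3, 4], [4, 3, −4], [−2, 0, −1]]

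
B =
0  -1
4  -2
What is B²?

[[-4, 2], [-8, 0]]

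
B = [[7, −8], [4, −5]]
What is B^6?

[[1457, −1456], [728, −727]]

tr B = 2 and det B = −3, so the characteristic polynomial is λ² − (2)λ + (−3) with roots 3 and −1.
Eigenvectors give P = [[2, 1], [1, 1]] with P⁻¹ = [[1, −1], [−1, 2]], and B = P·diag(3, −1)·P⁻¹.
Then B^6 = P·diag(729, 1)·P⁻¹ = [[1458, 1], [729, 1]] · [[1, −1], [−1, 2]] = [[1457, −1456], [728, −727]].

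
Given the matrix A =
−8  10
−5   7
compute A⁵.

[[−518, 550], [−275, 307]]

tr A = −1 and det A = −6, so the characteristic polynomial is λ² − (−1)λ + (−6) with roots −3 and 2.
Eigenvectors give P = [[−2, −1], [−1, −1]] with P⁻¹ = [[−1, 1], [1, −2]], and A = P·diag(−3, 2)·P⁻¹.
Then A⁵ = P·diag(−243, 32)·P⁻¹ = [[486, −32], [243, −32]] · [[−1, 1], [1, −2]] = [[−518, 550], [−275, 307]].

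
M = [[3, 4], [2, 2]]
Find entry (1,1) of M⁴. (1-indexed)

489

M² = [[17, 20], [10, 12]]
M³ = [[91, 108], [54, 64]]
M⁴ = [[489, 580], [290, 344]]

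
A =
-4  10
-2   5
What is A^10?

A² = A (a projection; rank 1, trace 1), so A^10 = A.

[[-4, 10], [-2, 5]]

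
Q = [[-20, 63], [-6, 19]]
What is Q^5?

tr Q = -1 and det Q = -2, so the characteristic polynomial is λ² − (-1)λ + (-2) with roots -2 and 1.
Eigenvectors give P = [[7, 3], [2, 1]] with P⁻¹ = [[1, -3], [-2, 7]], and Q = P·diag(-2, 1)·P⁻¹.
Then Q^5 = P·diag(-32, 1)·P⁻¹ = [[-224, 3], [-64, 1]] · [[1, -3], [-2, 7]] = [[-230, 693], [-66, 199]].

[[-230, 693], [-66, 199]]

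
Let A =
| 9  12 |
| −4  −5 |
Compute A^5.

[[969, 1452], [−484, −725]]

tr A = 4 and det A = 3, so the characteristic polynomial is λ² − (4)λ + (3) with roots 1 and 3.
Eigenvectors give P = [[−3, −2], [2, 1]] with P⁻¹ = [[1, 2], [−2, −3]], and A = P·diag(1, 3)·P⁻¹.
Then A^5 = P·diag(1, 243)·P⁻¹ = [[−3, −486], [2, 243]] · [[1, 2], [−2, −3]] = [[969, 1452], [−484, −725]].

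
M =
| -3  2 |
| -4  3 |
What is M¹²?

[[1, 0], [0, 1]]

M² = I (check: tr M = 0 and det M = -1), so M¹² = I since 12 is even.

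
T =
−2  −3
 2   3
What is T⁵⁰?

[[−2, −3], [2, 3]]

T² = T (a projection; rank 1, trace 1), so T⁵⁰ = T.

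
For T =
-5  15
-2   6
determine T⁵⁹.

T² = T (a projection; rank 1, trace 1), so T⁵⁹ = T.

[[-5, 15], [-2, 6]]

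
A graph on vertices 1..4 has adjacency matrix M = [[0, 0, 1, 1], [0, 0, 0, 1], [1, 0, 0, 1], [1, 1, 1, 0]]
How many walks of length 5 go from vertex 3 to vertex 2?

The number of length-5 walks from vertex 3 to vertex 2 is entry (3,2) of M^5, where M is the adjacency matrix.
M^2 = [[2, 1, 1, 1], [1, 1, 1, 0], [1, 1, 2, 1], [1, 0, 1, 3]]
M^3 = [[2, 1, 3, 4], [1, 0, 1, 3], [3, 1, 2, 4], [4, 3, 4, 2]]
M^4 = [[7, 4, 6, 6], [4, 3, 4, 2], [6, 4, 7, 6], [6, 2, 6, 11]]
M^5 = [[12, 6, 13, 17], [6, 2, 6, 11], [13, 6, 12, 17], [17, 11, 17, 14]]

6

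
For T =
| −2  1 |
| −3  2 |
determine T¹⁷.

[[−2, 1], [−3, 2]]

T² = I (check: tr T = 0 and det T = −1), so T¹⁷ = T since 17 is odd.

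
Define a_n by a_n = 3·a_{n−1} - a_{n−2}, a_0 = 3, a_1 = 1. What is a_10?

-987

With companion matrix A = [[3, -1], [1, 0]], [a_n, a_{n−1}]ᵀ = A·[a_{n−1}, a_{n−2}]ᵀ, so [a_10, a_9]ᵀ = A⁹·[a_1, a_0]ᵀ.
A⁹ = [[6765, -2584], [2584, -987]], giving [a_10, a_9]ᵀ = [[-987], [-377]].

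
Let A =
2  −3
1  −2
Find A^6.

A² = I (check: tr A = 0 and det A = −1), so A^6 = I since 6 is even.

[[1, 0], [0, 1]]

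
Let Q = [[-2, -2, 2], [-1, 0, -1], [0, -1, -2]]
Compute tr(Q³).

Q² = [[6, 2, -6], [2, 3, 0], [1, 2, 5]]
Q³ = [[-14, -6, 22], [-7, -4, 1], [-4, -7, -10]]

-28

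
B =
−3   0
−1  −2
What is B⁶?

[[729, 0], [665, 64]]

tr B = −5 and det B = 6, so the characteristic polynomial is λ² − (−5)λ + (6) with roots −2 and −3.
Eigenvectors give P = [[0, −1], [1, −1]] with P⁻¹ = [[−1, 1], [−1, 0]], and B = P·diag(−2, −3)·P⁻¹.
Then B⁶ = P·diag(64, 729)·P⁻¹ = [[0, −729], [64, −729]] · [[−1, 1], [−1, 0]] = [[729, 0], [665, 64]].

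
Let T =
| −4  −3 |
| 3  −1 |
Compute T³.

T² = [[7, 15], [−15, −8]]
T³ = [[17, −36], [36, 53]]

[[17, −36], [36, 53]]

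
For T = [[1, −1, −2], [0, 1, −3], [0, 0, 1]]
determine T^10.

T = I + N where N = [[0, −1, −2], [0, 0, −3], [0, 0, 0]] is strictly upper-triangular, so N^3 = 0.
(I + N)^10 = I + 10·N + 45·N^2 = [[1, −10, 115], [0, 1, −30], [0, 0, 1]].

[[1, −10, 115], [0, 1, −30], [0, 0, 1]]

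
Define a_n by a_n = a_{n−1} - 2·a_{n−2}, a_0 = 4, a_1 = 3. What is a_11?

157

With companion matrix T = [[1, -2], [1, 0]], [a_n, a_{n−1}]ᵀ = T·[a_{n−1}, a_{n−2}]ᵀ, so [a_11, a_10]ᵀ = T¹⁰·[a_1, a_0]ᵀ.
T¹⁰ = [[23, 22], [-11, 34]], giving [a_11, a_10]ᵀ = [[157], [103]].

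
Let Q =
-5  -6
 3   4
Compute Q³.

tr Q = -1 and det Q = -2, so the characteristic polynomial is λ² − (-1)λ + (-2) with roots 1 and -2.
Eigenvectors give P = [[-1, -2], [1, 1]] with P⁻¹ = [[1, 2], [-1, -1]], and Q = P·diag(1, -2)·P⁻¹.
Then Q³ = P·diag(1, -8)·P⁻¹ = [[-1, 16], [1, -8]] · [[1, 2], [-1, -1]] = [[-17, -18], [9, 10]].

[[-17, -18], [9, 10]]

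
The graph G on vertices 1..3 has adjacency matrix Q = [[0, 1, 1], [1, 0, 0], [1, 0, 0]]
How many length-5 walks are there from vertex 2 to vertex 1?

The number of length-5 walks from vertex 2 to vertex 1 is entry (2,1) of Q^5, where Q is the adjacency matrix.
Q^2 = [[2, 0, 0], [0, 1, 1], [0, 1, 1]]
Q^3 = [[0, 2, 2], [2, 0, 0], [2, 0, 0]]
Q^4 = [[4, 0, 0], [0, 2, 2], [0, 2, 2]]
Q^5 = [[0, 4, 4], [4, 0, 0], [4, 0, 0]]

4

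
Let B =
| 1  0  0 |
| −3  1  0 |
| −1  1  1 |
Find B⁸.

[[1, 0, 0], [−24, 1, 0], [−92, 8, 1]]

B = I + N where N = [[0, 0, 0], [−3, 0, 0], [−1, 1, 0]] is strictly lower-triangular, so N³ = 0.
(I + N)⁸ = I + 8·N + 28·N² = [[1, 0, 0], [−24, 1, 0], [−92, 8, 1]].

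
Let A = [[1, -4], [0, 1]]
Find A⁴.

[[1, -16], [0, 1]]

A = I + N where N = [[0, -4], [0, 0]] is strictly upper-triangular, so N² = 0.
(I + N)⁴ = I + 4·N = [[1, -16], [0, 1]].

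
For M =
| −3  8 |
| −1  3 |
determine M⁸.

M² = I (check: tr M = 0 and det M = −1), so M⁸ = I since 8 is even.

[[1, 0], [0, 1]]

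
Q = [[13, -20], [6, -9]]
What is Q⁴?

tr Q = 4 and det Q = 3, so the characteristic polynomial is λ² − (4)λ + (3) with roots 1 and 3.
Eigenvectors give P = [[-5, 2], [-3, 1]] with P⁻¹ = [[1, -2], [3, -5]], and Q = P·diag(1, 3)·P⁻¹.
Then Q⁴ = P·diag(1, 81)·P⁻¹ = [[-5, 162], [-3, 81]] · [[1, -2], [3, -5]] = [[481, -800], [240, -399]].

[[481, -800], [240, -399]]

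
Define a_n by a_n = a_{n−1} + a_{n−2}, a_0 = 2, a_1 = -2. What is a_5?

-4

With companion matrix M = [[1, 1], [1, 0]], [a_n, a_{n−1}]ᵀ = M·[a_{n−1}, a_{n−2}]ᵀ, so [a_5, a_4]ᵀ = M⁴·[a_1, a_0]ᵀ.
M⁴ = [[5, 3], [3, 2]], giving [a_5, a_4]ᵀ = [[-4], [-2]].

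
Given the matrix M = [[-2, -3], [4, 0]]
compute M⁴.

[[16, -120], [160, 96]]

M² = [[-8, 6], [-8, -12]]
M³ = [[40, 24], [-32, 24]]
M⁴ = [[16, -120], [160, 96]]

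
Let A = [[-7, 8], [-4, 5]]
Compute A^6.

[[1457, -1456], [728, -727]]

tr A = -2 and det A = -3, so the characteristic polynomial is λ² − (-2)λ + (-3) with roots 1 and -3.
Eigenvectors give P = [[1, 2], [1, 1]] with P⁻¹ = [[-1, 2], [1, -1]], and A = P·diag(1, -3)·P⁻¹.
Then A^6 = P·diag(1, 729)·P⁻¹ = [[1, 1458], [1, 729]] · [[-1, 2], [1, -1]] = [[1457, -1456], [728, -727]].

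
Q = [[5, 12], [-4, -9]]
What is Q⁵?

tr Q = -4 and det Q = 3, so the characteristic polynomial is λ² − (-4)λ + (3) with roots -3 and -1.
Eigenvectors give P = [[-3, -2], [2, 1]] with P⁻¹ = [[1, 2], [-2, -3]], and Q = P·diag(-3, -1)·P⁻¹.
Then Q⁵ = P·diag(-243, -1)·P⁻¹ = [[729, 2], [-486, -1]] · [[1, 2], [-2, -3]] = [[725, 1452], [-484, -969]].

[[725, 1452], [-484, -969]]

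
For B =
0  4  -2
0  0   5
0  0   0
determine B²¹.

B is strictly triangular, hence nilpotent: B³ = 0, so B²¹ = 0.

[[0, 0, 0], [0, 0, 0], [0, 0, 0]]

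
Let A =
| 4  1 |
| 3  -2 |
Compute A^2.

[[19, 2], [6, 7]]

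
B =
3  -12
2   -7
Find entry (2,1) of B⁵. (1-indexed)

tr B = -4 and det B = 3, so the characteristic polynomial is λ² − (-4)λ + (3) with roots -3 and -1.
Eigenvectors give P = [[2, 3], [1, 1]] with P⁻¹ = [[-1, 3], [1, -2]], and B = P·diag(-3, -1)·P⁻¹.
Then B⁵ = P·diag(-243, -1)·P⁻¹ = [[-486, -3], [-243, -1]] · [[-1, 3], [1, -2]] = [[483, -1452], [242, -727]].

242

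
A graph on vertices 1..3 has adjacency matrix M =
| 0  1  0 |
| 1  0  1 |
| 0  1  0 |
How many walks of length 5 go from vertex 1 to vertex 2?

The number of length-5 walks from vertex 1 to vertex 2 is entry (1,2) of M^5, where M is the adjacency matrix.
M^2 = [[1, 0, 1], [0, 2, 0], [1, 0, 1]]
M^3 = [[0, 2, 0], [2, 0, 2], [0, 2, 0]]
M^4 = [[2, 0, 2], [0, 4, 0], [2, 0, 2]]
M^5 = [[0, 4, 0], [4, 0, 4], [0, 4, 0]]

4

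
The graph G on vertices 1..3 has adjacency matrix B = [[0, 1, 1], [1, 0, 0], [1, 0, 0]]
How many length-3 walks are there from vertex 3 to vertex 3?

The number of length-3 walks from vertex 3 to vertex 3 is entry (3,3) of B³, where B is the adjacency matrix.
B² = [[2, 0, 0], [0, 1, 1], [0, 1, 1]]
B³ = [[0, 2, 2], [2, 0, 0], [2, 0, 0]]

0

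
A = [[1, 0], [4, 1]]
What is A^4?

A = I + N where N = [[0, 0], [4, 0]] is strictly lower-triangular, so N^2 = 0.
(I + N)^4 = I + 4·N = [[1, 0], [16, 1]].

[[1, 0], [16, 1]]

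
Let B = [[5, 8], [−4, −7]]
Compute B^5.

tr B = −2 and det B = −3, so the characteristic polynomial is λ² − (−2)λ + (−3) with roots 1 and −3.
Eigenvectors give P = [[−2, 1], [1, −1]] with P⁻¹ = [[−1, −1], [−1, −2]], and B = P·diag(1, −3)·P⁻¹.
Then B^5 = P·diag(1, −243)·P⁻¹ = [[−2, −243], [1, 243]] · [[−1, −1], [−1, −2]] = [[245, 488], [−244, −487]].

[[245, 488], [−244, −487]]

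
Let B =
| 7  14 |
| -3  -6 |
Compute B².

[[7, 14], [-3, -6]]

B² = B (a projection; rank 1, trace 1), so B² = B.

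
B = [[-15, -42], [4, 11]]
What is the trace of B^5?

-244

tr B = -4 and det B = 3, so the characteristic polynomial is λ² − (-4)λ + (3) with roots -3 and -1.
Eigenvectors give P = [[7, -3], [-2, 1]] with P⁻¹ = [[1, 3], [2, 7]], and B = P·diag(-3, -1)·P⁻¹.
Then B^5 = P·diag(-243, -1)·P⁻¹ = [[-1701, 3], [486, -1]] · [[1, 3], [2, 7]] = [[-1695, -5082], [484, 1451]].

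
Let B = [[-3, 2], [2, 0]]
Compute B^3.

B^2 = [[13, -6], [-6, 4]]
B^3 = [[-51, 26], [26, -12]]

[[-51, 26], [26, -12]]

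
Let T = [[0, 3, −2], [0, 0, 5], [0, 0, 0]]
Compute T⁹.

T is strictly triangular, hence nilpotent: T³ = 0, so T⁹ = 0.

[[0, 0, 0], [0, 0, 0], [0, 0, 0]]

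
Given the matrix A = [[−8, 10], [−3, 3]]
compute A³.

[[−122, 190], [−57, 87]]

tr A = −5 and det A = 6, so the characteristic polynomial is λ² − (−5)λ + (6) with roots −2 and −3.
Eigenvectors give P = [[−5, 2], [−3, 1]] with P⁻¹ = [[1, −2], [3, −5]], and A = P·diag(−2, −3)·P⁻¹.
Then A³ = P·diag(−8, −27)·P⁻¹ = [[40, −54], [24, −27]] · [[1, −2], [3, −5]] = [[−122, 190], [−57, 87]].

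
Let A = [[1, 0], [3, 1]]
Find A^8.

[[1, 0], [24, 1]]

A = I + N where N = [[0, 0], [3, 0]] is strictly lower-triangular, so N^2 = 0.
(I + N)^8 = I + 8·N = [[1, 0], [24, 1]].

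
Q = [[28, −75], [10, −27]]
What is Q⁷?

tr Q = 1 and det Q = −6, so the characteristic polynomial is λ² − (1)λ + (−6) with roots 3 and −2.
Eigenvectors give P = [[−3, 5], [−1, 2]] with P⁻¹ = [[−2, 5], [−1, 3]], and Q = P·diag(3, −2)·P⁻¹.
Then Q⁷ = P·diag(2187, −128)·P⁻¹ = [[−6561, −640], [−2187, −256]] · [[−2, 5], [−1, 3]] = [[13762, −34725], [4630, −11703]].

[[13762, −34725], [4630, −11703]]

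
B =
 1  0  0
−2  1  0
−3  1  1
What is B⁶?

[[1, 0, 0], [−12, 1, 0], [−48, 6, 1]]

B = I + N where N = [[0, 0, 0], [−2, 0, 0], [−3, 1, 0]] is strictly lower-triangular, so N³ = 0.
(I + N)⁶ = I + 6·N + 15·N² = [[1, 0, 0], [−12, 1, 0], [−48, 6, 1]].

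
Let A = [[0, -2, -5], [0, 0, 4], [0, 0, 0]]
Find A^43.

[[0, 0, 0], [0, 0, 0], [0, 0, 0]]

A is strictly triangular, hence nilpotent: A^3 = 0, so A^43 = 0.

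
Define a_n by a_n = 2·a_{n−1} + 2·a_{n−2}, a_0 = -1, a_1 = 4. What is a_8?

2928

With companion matrix B = [[2, 2], [1, 0]], [a_n, a_{n−1}]ᵀ = B·[a_{n−1}, a_{n−2}]ᵀ, so [a_8, a_7]ᵀ = B⁷·[a_1, a_0]ᵀ.
B⁷ = [[896, 656], [328, 240]], giving [a_8, a_7]ᵀ = [[2928], [1072]].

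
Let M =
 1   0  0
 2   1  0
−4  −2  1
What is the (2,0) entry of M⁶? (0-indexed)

−84

M = I + N where N = [[0, 0, 0], [2, 0, 0], [−4, −2, 0]] is strictly lower-triangular, so N³ = 0.
(I + N)⁶ = I + 6·N + 15·N² = [[1, 0, 0], [12, 1, 0], [−84, −12, 1]].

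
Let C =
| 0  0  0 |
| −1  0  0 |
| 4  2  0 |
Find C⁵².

[[0, 0, 0], [0, 0, 0], [0, 0, 0]]

C is strictly triangular, hence nilpotent: C³ = 0, so C⁵² = 0.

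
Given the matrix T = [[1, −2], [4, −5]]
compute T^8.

tr T = −4 and det T = 3, so the characteristic polynomial is λ² − (−4)λ + (3) with roots −3 and −1.
Eigenvectors give P = [[−1, −1], [−2, −1]] with P⁻¹ = [[1, −1], [−2, 1]], and T = P·diag(−3, −1)·P⁻¹.
Then T^8 = P·diag(6561, 1)·P⁻¹ = [[−6561, −1], [−13122, −1]] · [[1, −1], [−2, 1]] = [[−6559, 6560], [−13120, 13121]].

[[−6559, 6560], [−13120, 13121]]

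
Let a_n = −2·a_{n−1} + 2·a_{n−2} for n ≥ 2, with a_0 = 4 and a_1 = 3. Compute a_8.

With companion matrix A = [[−2, 2], [1, 0]], [a_n, a_{n−1}]ᵀ = A·[a_{n−1}, a_{n−2}]ᵀ, so [a_8, a_7]ᵀ = A⁷·[a_1, a_0]ᵀ.
A⁷ = [[−896, 656], [328, −240]], giving [a_8, a_7]ᵀ = [[−64], [24]].

−64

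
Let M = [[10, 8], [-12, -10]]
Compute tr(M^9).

tr M = 0 and det M = -4, so the characteristic polynomial is λ² − (0)λ + (-4) with roots 2 and -2.
Eigenvectors give P = [[-1, -2], [1, 3]] with P⁻¹ = [[-3, -2], [1, 1]], and M = P·diag(2, -2)·P⁻¹.
Then M^9 = P·diag(512, -512)·P⁻¹ = [[-512, 1024], [512, -1536]] · [[-3, -2], [1, 1]] = [[2560, 2048], [-3072, -2560]].

0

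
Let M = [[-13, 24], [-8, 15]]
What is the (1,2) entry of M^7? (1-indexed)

13128

tr M = 2 and det M = -3, so the characteristic polynomial is λ² − (2)λ + (-3) with roots 3 and -1.
Eigenvectors give P = [[3, 2], [2, 1]] with P⁻¹ = [[-1, 2], [2, -3]], and M = P·diag(3, -1)·P⁻¹.
Then M^7 = P·diag(2187, -1)·P⁻¹ = [[6561, -2], [4374, -1]] · [[-1, 2], [2, -3]] = [[-6565, 13128], [-4376, 8751]].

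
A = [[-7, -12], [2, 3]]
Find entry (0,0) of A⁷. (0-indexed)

tr A = -4 and det A = 3, so the characteristic polynomial is λ² − (-4)λ + (3) with roots -3 and -1.
Eigenvectors give P = [[3, 2], [-1, -1]] with P⁻¹ = [[1, 2], [-1, -3]], and A = P·diag(-3, -1)·P⁻¹.
Then A⁷ = P·diag(-2187, -1)·P⁻¹ = [[-6561, -2], [2187, 1]] · [[1, 2], [-1, -3]] = [[-6559, -13116], [2186, 4371]].

-6559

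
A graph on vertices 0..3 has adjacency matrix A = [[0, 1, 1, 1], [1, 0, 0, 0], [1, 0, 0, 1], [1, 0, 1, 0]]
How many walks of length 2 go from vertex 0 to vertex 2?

1

The number of length-2 walks from vertex 0 to vertex 2 is entry (0,2) of A², where A is the adjacency matrix.
A² = [[3, 0, 1, 1], [0, 1, 1, 1], [1, 1, 2, 1], [1, 1, 1, 2]]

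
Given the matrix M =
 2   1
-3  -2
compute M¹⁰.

[[1, 0], [0, 1]]

M² = I (check: tr M = 0 and det M = -1), so M¹⁰ = I since 10 is even.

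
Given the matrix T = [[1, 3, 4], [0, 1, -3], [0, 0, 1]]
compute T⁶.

T = I + N where N = [[0, 3, 4], [0, 0, -3], [0, 0, 0]] is strictly upper-triangular, so N³ = 0.
(I + N)⁶ = I + 6·N + 15·N² = [[1, 18, -111], [0, 1, -18], [0, 0, 1]].

[[1, 18, -111], [0, 1, -18], [0, 0, 1]]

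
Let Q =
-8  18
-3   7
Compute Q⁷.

tr Q = -1 and det Q = -2, so the characteristic polynomial is λ² − (-1)λ + (-2) with roots -2 and 1.
Eigenvectors give P = [[3, 2], [1, 1]] with P⁻¹ = [[1, -2], [-1, 3]], and Q = P·diag(-2, 1)·P⁻¹.
Then Q⁷ = P·diag(-128, 1)·P⁻¹ = [[-384, 2], [-128, 1]] · [[1, -2], [-1, 3]] = [[-386, 774], [-129, 259]].

[[-386, 774], [-129, 259]]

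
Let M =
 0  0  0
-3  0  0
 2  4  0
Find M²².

[[0, 0, 0], [0, 0, 0], [0, 0, 0]]

M is strictly triangular, hence nilpotent: M³ = 0, so M²² = 0.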